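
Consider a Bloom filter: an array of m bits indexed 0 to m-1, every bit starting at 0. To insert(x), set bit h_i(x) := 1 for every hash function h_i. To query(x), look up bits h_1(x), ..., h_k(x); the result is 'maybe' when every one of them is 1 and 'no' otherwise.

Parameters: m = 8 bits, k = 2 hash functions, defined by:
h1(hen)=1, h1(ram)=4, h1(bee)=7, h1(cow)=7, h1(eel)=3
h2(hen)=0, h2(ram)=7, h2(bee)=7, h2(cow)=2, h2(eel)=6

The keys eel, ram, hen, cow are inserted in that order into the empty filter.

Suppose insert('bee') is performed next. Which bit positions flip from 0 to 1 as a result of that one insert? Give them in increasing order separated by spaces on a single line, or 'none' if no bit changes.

Start: bits=00000000
After insert 'eel': sets bits 3 6 -> bits=00010010
After insert 'ram': sets bits 4 7 -> bits=00011011
After insert 'hen': sets bits 0 1 -> bits=11011011
After insert 'cow': sets bits 2 7 -> bits=11111011
insert 'bee' would touch bits 7; currently bit7=1
Bits that are 0 among those (would change 0->1): none

Answer: none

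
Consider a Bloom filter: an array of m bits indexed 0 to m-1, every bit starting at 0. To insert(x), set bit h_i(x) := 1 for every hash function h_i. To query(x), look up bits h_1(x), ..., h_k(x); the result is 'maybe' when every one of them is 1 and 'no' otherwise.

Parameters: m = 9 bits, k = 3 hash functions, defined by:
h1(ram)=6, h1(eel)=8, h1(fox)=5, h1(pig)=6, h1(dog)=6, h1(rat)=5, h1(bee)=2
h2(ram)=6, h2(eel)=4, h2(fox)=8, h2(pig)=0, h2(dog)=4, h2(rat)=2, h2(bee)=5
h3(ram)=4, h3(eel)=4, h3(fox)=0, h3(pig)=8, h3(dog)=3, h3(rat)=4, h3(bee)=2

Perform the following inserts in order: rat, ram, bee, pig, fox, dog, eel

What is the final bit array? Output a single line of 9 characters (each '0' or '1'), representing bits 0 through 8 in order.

Answer: 101111101

Derivation:
Start: bits=000000000
After insert 'rat': sets bits 2 4 5 -> bits=001011000
After insert 'ram': sets bits 4 6 -> bits=001011100
After insert 'bee': sets bits 2 5 -> bits=001011100
After insert 'pig': sets bits 0 6 8 -> bits=101011101
After insert 'fox': sets bits 0 5 8 -> bits=101011101
After insert 'dog': sets bits 3 4 6 -> bits=101111101
After insert 'eel': sets bits 4 8 -> bits=101111101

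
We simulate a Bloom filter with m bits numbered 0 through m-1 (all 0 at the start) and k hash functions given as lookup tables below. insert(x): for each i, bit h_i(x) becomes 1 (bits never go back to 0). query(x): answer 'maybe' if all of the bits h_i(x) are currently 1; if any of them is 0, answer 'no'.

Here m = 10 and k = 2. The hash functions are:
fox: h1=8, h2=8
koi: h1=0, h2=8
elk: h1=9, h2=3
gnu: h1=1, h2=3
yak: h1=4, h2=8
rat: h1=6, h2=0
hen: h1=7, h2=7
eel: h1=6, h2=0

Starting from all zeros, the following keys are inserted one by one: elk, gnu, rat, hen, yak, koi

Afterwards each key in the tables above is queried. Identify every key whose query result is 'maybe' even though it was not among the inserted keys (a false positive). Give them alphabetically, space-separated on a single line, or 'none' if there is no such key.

Start: bits=0000000000
After insert 'elk': sets bits 3 9 -> bits=0001000001
After insert 'gnu': sets bits 1 3 -> bits=0101000001
After insert 'rat': sets bits 0 6 -> bits=1101001001
After insert 'hen': sets bits 7 -> bits=1101001101
After insert 'yak': sets bits 4 8 -> bits=1101101111
After insert 'koi': sets bits 0 8 -> bits=1101101111
Not inserted: eel fox — query each against bits=1101101111:
query eel: checks bit0=1, bit6=1 (all 1) -> maybe => FALSE POSITIVE
query fox: checks bit8=1 (all 1) -> maybe => FALSE POSITIVE
False positives (alphabetical): eel fox

Answer: eel fox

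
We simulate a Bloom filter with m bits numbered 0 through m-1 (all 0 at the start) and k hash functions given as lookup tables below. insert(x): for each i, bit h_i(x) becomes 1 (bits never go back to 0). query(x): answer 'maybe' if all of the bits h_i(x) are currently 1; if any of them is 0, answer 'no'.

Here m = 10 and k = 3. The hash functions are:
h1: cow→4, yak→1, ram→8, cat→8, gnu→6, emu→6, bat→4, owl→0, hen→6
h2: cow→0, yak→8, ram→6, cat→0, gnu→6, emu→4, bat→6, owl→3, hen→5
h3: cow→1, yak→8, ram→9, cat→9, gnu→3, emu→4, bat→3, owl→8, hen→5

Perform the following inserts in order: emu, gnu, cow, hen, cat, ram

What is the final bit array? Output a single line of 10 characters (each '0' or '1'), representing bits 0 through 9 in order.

Start: bits=0000000000
After insert 'emu': sets bits 4 6 -> bits=0000101000
After insert 'gnu': sets bits 3 6 -> bits=0001101000
After insert 'cow': sets bits 0 1 4 -> bits=1101101000
After insert 'hen': sets bits 5 6 -> bits=1101111000
After insert 'cat': sets bits 0 8 9 -> bits=1101111011
After insert 'ram': sets bits 6 8 9 -> bits=1101111011

Answer: 1101111011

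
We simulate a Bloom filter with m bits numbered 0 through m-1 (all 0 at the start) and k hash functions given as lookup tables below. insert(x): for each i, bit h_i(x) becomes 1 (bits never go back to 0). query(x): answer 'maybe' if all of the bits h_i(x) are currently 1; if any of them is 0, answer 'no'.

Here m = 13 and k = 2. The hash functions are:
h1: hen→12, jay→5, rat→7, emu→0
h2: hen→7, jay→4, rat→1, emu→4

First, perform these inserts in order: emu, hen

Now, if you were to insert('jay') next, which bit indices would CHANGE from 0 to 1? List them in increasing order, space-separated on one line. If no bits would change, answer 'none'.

Start: bits=0000000000000
After insert 'emu': sets bits 0 4 -> bits=1000100000000
After insert 'hen': sets bits 7 12 -> bits=1000100100001
insert 'jay' would touch bits 4 5; currently bit4=1, bit5=0
Bits that are 0 among those (would change 0->1): 5

Answer: 5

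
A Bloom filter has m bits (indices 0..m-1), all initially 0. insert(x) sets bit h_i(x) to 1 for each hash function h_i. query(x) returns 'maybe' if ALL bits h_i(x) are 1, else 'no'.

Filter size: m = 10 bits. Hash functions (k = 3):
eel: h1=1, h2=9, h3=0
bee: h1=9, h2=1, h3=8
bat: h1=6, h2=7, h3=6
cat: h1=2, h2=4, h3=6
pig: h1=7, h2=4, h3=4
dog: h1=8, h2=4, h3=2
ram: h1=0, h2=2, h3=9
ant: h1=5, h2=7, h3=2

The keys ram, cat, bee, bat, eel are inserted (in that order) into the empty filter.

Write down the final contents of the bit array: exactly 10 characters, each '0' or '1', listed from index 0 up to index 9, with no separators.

Start: bits=0000000000
After insert 'ram': sets bits 0 2 9 -> bits=1010000001
After insert 'cat': sets bits 2 4 6 -> bits=1010101001
After insert 'bee': sets bits 1 8 9 -> bits=1110101011
After insert 'bat': sets bits 6 7 -> bits=1110101111
After insert 'eel': sets bits 0 1 9 -> bits=1110101111

Answer: 1110101111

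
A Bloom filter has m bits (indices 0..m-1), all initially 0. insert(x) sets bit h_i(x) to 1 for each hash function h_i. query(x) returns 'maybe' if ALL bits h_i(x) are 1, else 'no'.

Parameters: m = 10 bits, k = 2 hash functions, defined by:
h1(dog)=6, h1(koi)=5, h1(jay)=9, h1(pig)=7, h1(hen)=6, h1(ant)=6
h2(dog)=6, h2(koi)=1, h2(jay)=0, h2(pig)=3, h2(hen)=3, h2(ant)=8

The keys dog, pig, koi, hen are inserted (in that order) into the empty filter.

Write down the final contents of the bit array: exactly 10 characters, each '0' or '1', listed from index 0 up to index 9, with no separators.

Start: bits=0000000000
After insert 'dog': sets bits 6 -> bits=0000001000
After insert 'pig': sets bits 3 7 -> bits=0001001100
After insert 'koi': sets bits 1 5 -> bits=0101011100
After insert 'hen': sets bits 3 6 -> bits=0101011100

Answer: 0101011100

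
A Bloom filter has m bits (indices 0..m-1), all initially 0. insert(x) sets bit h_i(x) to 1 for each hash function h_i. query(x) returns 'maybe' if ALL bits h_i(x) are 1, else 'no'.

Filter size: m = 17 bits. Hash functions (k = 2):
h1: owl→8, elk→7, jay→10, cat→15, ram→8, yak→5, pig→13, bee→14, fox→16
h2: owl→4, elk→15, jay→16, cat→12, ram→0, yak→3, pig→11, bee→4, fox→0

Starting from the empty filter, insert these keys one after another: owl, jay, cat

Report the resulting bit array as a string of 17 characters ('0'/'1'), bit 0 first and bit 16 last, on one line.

Start: bits=00000000000000000
After insert 'owl': sets bits 4 8 -> bits=00001000100000000
After insert 'jay': sets bits 10 16 -> bits=00001000101000001
After insert 'cat': sets bits 12 15 -> bits=00001000101010011

Answer: 00001000101010011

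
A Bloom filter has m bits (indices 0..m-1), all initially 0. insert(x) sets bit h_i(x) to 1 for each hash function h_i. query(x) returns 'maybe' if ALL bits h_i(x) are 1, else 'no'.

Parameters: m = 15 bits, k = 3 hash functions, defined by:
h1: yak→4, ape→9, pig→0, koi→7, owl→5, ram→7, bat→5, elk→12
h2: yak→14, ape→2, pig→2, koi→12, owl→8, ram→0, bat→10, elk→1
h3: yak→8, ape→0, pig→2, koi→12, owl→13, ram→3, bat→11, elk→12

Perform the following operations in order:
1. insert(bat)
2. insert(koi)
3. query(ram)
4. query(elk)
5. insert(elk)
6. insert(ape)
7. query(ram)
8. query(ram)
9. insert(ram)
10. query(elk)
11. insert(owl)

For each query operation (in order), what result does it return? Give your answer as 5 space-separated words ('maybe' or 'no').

Answer: no no no no maybe

Derivation:
Start: bits=000000000000000
Op 1: insert bat -> sets bits 5 10 11 -> bits=000001000011000
Op 2: insert koi -> sets bits 7 12 -> bits=000001010011100
Op 3: query ram -> checks bit0=0, bit3=0, bit7=1 (has a 0) -> no
Op 4: query elk -> checks bit1=0, bit12=1 (has a 0) -> no
Op 5: insert elk -> sets bits 1 12 -> bits=010001010011100
Op 6: insert ape -> sets bits 0 2 9 -> bits=111001010111100
Op 7: query ram -> checks bit0=1, bit3=0, bit7=1 (has a 0) -> no
Op 8: query ram -> checks bit0=1, bit3=0, bit7=1 (has a 0) -> no
Op 9: insert ram -> sets bits 0 3 7 -> bits=111101010111100
Op 10: query elk -> checks bit1=1, bit12=1 (all 1) -> maybe
Op 11: insert owl -> sets bits 5 8 13 -> bits=111101011111110
Query results in order: no no no no maybe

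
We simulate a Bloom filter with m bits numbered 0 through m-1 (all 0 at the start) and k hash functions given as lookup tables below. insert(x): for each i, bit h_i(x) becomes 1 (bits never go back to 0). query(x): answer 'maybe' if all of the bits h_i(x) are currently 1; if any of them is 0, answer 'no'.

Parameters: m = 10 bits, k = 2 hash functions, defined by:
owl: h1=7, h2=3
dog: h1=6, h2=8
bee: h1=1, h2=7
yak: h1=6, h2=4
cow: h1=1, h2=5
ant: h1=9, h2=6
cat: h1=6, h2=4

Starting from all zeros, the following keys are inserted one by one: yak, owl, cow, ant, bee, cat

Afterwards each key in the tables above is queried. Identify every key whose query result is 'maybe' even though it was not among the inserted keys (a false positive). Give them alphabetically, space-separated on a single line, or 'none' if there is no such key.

Answer: none

Derivation:
Start: bits=0000000000
After insert 'yak': sets bits 4 6 -> bits=0000101000
After insert 'owl': sets bits 3 7 -> bits=0001101100
After insert 'cow': sets bits 1 5 -> bits=0101111100
After insert 'ant': sets bits 6 9 -> bits=0101111101
After insert 'bee': sets bits 1 7 -> bits=0101111101
After insert 'cat': sets bits 4 6 -> bits=0101111101
Not inserted: dog — query each against bits=0101111101:
query dog: checks bit6=1, bit8=0 (has a 0) -> no => not a false positive
False positives (alphabetical): none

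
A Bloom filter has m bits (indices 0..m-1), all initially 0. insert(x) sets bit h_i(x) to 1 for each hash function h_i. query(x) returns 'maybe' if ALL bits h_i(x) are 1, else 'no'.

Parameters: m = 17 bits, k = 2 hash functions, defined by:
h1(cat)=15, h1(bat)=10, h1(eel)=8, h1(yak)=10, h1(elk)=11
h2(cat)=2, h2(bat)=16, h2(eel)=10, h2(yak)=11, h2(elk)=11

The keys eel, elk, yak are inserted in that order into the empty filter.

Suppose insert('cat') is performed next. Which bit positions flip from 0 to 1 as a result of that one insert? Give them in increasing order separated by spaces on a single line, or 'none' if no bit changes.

Start: bits=00000000000000000
After insert 'eel': sets bits 8 10 -> bits=00000000101000000
After insert 'elk': sets bits 11 -> bits=00000000101100000
After insert 'yak': sets bits 10 11 -> bits=00000000101100000
insert 'cat' would touch bits 2 15; currently bit2=0, bit15=0
Bits that are 0 among those (would change 0->1): 2 15

Answer: 2 15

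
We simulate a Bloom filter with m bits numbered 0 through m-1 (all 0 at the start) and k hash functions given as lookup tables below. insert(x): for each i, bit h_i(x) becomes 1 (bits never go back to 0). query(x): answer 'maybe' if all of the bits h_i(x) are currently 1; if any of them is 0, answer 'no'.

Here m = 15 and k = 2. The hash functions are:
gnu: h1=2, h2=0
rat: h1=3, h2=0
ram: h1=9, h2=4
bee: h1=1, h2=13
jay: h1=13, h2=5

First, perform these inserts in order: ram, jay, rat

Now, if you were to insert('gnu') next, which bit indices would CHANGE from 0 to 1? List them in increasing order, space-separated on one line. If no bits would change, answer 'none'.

Answer: 2

Derivation:
Start: bits=000000000000000
After insert 'ram': sets bits 4 9 -> bits=000010000100000
After insert 'jay': sets bits 5 13 -> bits=000011000100010
After insert 'rat': sets bits 0 3 -> bits=100111000100010
insert 'gnu' would touch bits 0 2; currently bit0=1, bit2=0
Bits that are 0 among those (would change 0->1): 2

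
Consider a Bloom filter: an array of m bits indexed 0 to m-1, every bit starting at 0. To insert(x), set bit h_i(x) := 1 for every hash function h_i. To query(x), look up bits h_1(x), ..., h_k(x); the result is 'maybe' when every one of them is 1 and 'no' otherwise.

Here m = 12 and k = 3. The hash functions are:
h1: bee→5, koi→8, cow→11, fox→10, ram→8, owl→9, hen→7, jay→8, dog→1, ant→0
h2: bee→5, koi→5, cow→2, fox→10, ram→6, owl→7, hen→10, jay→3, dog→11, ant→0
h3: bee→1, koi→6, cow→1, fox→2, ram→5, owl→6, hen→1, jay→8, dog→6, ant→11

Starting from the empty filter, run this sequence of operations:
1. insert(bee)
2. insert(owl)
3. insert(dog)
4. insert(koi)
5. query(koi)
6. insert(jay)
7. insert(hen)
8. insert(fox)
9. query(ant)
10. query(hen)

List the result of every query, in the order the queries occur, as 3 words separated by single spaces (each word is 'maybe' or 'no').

Start: bits=000000000000
Op 1: insert bee -> sets bits 1 5 -> bits=010001000000
Op 2: insert owl -> sets bits 6 7 9 -> bits=010001110100
Op 3: insert dog -> sets bits 1 6 11 -> bits=010001110101
Op 4: insert koi -> sets bits 5 6 8 -> bits=010001111101
Op 5: query koi -> checks bit5=1, bit6=1, bit8=1 (all 1) -> maybe
Op 6: insert jay -> sets bits 3 8 -> bits=010101111101
Op 7: insert hen -> sets bits 1 7 10 -> bits=010101111111
Op 8: insert fox -> sets bits 2 10 -> bits=011101111111
Op 9: query ant -> checks bit0=0, bit11=1 (has a 0) -> no
Op 10: query hen -> checks bit1=1, bit7=1, bit10=1 (all 1) -> maybe
Query results in order: maybe no maybe

Answer: maybe no maybe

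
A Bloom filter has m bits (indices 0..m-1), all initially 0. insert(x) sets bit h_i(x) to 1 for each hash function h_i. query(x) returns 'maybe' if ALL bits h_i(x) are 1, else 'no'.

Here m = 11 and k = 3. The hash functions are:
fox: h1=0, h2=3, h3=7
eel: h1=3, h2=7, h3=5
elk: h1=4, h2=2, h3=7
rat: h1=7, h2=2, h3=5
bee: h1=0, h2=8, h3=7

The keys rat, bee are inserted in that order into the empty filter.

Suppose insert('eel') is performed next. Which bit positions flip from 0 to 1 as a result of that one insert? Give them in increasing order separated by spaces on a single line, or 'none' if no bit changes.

Start: bits=00000000000
After insert 'rat': sets bits 2 5 7 -> bits=00100101000
After insert 'bee': sets bits 0 7 8 -> bits=10100101100
insert 'eel' would touch bits 3 5 7; currently bit3=0, bit5=1, bit7=1
Bits that are 0 among those (would change 0->1): 3

Answer: 3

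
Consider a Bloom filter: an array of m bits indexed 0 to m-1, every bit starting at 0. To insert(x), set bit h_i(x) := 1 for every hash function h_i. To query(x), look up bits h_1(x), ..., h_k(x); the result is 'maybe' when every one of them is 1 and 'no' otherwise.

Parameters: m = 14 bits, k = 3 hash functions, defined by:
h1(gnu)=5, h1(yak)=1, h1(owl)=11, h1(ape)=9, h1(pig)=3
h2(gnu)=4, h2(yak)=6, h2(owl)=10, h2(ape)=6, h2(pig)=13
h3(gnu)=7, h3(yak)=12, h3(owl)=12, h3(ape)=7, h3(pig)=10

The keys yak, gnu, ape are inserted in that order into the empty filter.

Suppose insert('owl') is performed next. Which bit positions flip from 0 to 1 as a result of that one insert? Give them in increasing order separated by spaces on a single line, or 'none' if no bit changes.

Start: bits=00000000000000
After insert 'yak': sets bits 1 6 12 -> bits=01000010000010
After insert 'gnu': sets bits 4 5 7 -> bits=01001111000010
After insert 'ape': sets bits 6 7 9 -> bits=01001111010010
insert 'owl' would touch bits 10 11 12; currently bit10=0, bit11=0, bit12=1
Bits that are 0 among those (would change 0->1): 10 11

Answer: 10 11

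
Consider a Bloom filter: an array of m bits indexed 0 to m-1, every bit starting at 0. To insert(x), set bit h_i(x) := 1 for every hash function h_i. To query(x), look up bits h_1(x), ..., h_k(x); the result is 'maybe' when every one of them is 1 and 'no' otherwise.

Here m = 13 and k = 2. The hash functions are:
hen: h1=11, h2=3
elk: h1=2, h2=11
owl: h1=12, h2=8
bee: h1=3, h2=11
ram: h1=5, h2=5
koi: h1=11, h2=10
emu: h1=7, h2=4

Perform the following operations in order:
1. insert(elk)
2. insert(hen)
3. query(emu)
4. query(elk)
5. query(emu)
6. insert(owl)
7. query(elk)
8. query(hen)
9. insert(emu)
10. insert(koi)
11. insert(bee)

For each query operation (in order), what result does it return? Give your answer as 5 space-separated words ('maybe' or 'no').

Start: bits=0000000000000
Op 1: insert elk -> sets bits 2 11 -> bits=0010000000010
Op 2: insert hen -> sets bits 3 11 -> bits=0011000000010
Op 3: query emu -> checks bit4=0, bit7=0 (has a 0) -> no
Op 4: query elk -> checks bit2=1, bit11=1 (all 1) -> maybe
Op 5: query emu -> checks bit4=0, bit7=0 (has a 0) -> no
Op 6: insert owl -> sets bits 8 12 -> bits=0011000010011
Op 7: query elk -> checks bit2=1, bit11=1 (all 1) -> maybe
Op 8: query hen -> checks bit3=1, bit11=1 (all 1) -> maybe
Op 9: insert emu -> sets bits 4 7 -> bits=0011100110011
Op 10: insert koi -> sets bits 10 11 -> bits=0011100110111
Op 11: insert bee -> sets bits 3 11 -> bits=0011100110111
Query results in order: no maybe no maybe maybe

Answer: no maybe no maybe maybe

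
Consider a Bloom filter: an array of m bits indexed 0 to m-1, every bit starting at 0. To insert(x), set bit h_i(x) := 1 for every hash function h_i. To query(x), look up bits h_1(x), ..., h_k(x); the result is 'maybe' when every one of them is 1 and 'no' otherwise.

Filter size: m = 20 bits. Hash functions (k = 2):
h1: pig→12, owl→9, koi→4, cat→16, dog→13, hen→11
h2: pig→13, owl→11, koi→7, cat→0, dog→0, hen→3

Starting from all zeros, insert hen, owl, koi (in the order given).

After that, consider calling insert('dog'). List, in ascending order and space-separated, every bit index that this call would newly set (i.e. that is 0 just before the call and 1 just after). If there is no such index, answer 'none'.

Answer: 0 13

Derivation:
Start: bits=00000000000000000000
After insert 'hen': sets bits 3 11 -> bits=00010000000100000000
After insert 'owl': sets bits 9 11 -> bits=00010000010100000000
After insert 'koi': sets bits 4 7 -> bits=00011001010100000000
insert 'dog' would touch bits 0 13; currently bit0=0, bit13=0
Bits that are 0 among those (would change 0->1): 0 13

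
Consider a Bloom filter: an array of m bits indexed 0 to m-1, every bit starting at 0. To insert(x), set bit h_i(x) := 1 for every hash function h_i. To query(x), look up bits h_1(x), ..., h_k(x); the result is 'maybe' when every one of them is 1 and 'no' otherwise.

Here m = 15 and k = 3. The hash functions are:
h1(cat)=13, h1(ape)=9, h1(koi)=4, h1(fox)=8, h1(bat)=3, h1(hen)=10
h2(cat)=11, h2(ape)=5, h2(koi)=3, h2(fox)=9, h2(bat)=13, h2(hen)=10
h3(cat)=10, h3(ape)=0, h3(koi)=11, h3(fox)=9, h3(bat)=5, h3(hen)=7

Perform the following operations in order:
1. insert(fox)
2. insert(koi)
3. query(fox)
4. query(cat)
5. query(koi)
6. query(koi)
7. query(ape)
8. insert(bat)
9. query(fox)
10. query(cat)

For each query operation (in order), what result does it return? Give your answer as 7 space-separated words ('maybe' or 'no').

Start: bits=000000000000000
Op 1: insert fox -> sets bits 8 9 -> bits=000000001100000
Op 2: insert koi -> sets bits 3 4 11 -> bits=000110001101000
Op 3: query fox -> checks bit8=1, bit9=1 (all 1) -> maybe
Op 4: query cat -> checks bit10=0, bit11=1, bit13=0 (has a 0) -> no
Op 5: query koi -> checks bit3=1, bit4=1, bit11=1 (all 1) -> maybe
Op 6: query koi -> checks bit3=1, bit4=1, bit11=1 (all 1) -> maybe
Op 7: query ape -> checks bit0=0, bit5=0, bit9=1 (has a 0) -> no
Op 8: insert bat -> sets bits 3 5 13 -> bits=000111001101010
Op 9: query fox -> checks bit8=1, bit9=1 (all 1) -> maybe
Op 10: query cat -> checks bit10=0, bit11=1, bit13=1 (has a 0) -> no
Query results in order: maybe no maybe maybe no maybe no

Answer: maybe no maybe maybe no maybe no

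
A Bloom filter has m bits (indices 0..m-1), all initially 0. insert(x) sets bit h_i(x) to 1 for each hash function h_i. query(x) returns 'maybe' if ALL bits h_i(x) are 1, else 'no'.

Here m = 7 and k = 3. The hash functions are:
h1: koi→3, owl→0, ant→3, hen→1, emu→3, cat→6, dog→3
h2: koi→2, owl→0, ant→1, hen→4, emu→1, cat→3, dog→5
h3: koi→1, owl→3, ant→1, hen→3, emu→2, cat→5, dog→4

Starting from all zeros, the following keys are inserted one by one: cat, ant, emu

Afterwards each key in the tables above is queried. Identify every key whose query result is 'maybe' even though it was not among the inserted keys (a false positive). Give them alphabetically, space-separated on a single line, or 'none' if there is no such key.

Answer: koi

Derivation:
Start: bits=0000000
After insert 'cat': sets bits 3 5 6 -> bits=0001011
After insert 'ant': sets bits 1 3 -> bits=0101011
After insert 'emu': sets bits 1 2 3 -> bits=0111011
Not inserted: dog hen koi owl — query each against bits=0111011:
query dog: checks bit3=1, bit4=0, bit5=1 (has a 0) -> no => not a false positive
query hen: checks bit1=1, bit3=1, bit4=0 (has a 0) -> no => not a false positive
query koi: checks bit1=1, bit2=1, bit3=1 (all 1) -> maybe => FALSE POSITIVE
query owl: checks bit0=0, bit3=1 (has a 0) -> no => not a false positive
False positives (alphabetical): koi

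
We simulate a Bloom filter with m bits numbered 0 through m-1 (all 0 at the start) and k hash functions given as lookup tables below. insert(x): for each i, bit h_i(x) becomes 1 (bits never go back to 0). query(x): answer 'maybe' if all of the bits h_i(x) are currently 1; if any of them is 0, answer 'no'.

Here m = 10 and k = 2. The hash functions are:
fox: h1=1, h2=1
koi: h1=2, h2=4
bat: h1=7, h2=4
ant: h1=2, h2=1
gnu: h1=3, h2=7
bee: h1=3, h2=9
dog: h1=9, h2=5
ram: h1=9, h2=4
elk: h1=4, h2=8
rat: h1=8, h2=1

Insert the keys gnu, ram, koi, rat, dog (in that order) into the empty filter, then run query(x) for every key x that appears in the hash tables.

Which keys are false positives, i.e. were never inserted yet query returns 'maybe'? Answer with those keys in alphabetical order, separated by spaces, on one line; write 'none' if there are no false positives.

Start: bits=0000000000
After insert 'gnu': sets bits 3 7 -> bits=0001000100
After insert 'ram': sets bits 4 9 -> bits=0001100101
After insert 'koi': sets bits 2 4 -> bits=0011100101
After insert 'rat': sets bits 1 8 -> bits=0111100111
After insert 'dog': sets bits 5 9 -> bits=0111110111
Not inserted: ant bat bee elk fox — query each against bits=0111110111:
query ant: checks bit1=1, bit2=1 (all 1) -> maybe => FALSE POSITIVE
query bat: checks bit4=1, bit7=1 (all 1) -> maybe => FALSE POSITIVE
query bee: checks bit3=1, bit9=1 (all 1) -> maybe => FALSE POSITIVE
query elk: checks bit4=1, bit8=1 (all 1) -> maybe => FALSE POSITIVE
query fox: checks bit1=1 (all 1) -> maybe => FALSE POSITIVE
False positives (alphabetical): ant bat bee elk fox

Answer: ant bat bee elk fox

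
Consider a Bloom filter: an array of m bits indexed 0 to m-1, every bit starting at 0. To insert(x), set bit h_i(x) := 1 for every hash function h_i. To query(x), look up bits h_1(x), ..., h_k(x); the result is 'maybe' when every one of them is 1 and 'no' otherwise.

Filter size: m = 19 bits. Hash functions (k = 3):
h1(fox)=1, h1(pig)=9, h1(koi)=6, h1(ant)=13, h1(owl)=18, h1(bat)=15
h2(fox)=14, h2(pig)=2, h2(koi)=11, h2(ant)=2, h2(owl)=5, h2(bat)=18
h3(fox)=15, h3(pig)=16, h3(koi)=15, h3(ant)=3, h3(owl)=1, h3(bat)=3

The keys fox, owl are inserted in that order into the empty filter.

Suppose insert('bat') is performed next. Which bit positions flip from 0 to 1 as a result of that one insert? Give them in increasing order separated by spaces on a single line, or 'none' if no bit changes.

Answer: 3

Derivation:
Start: bits=0000000000000000000
After insert 'fox': sets bits 1 14 15 -> bits=0100000000000011000
After insert 'owl': sets bits 1 5 18 -> bits=0100010000000011001
insert 'bat' would touch bits 3 15 18; currently bit3=0, bit15=1, bit18=1
Bits that are 0 among those (would change 0->1): 3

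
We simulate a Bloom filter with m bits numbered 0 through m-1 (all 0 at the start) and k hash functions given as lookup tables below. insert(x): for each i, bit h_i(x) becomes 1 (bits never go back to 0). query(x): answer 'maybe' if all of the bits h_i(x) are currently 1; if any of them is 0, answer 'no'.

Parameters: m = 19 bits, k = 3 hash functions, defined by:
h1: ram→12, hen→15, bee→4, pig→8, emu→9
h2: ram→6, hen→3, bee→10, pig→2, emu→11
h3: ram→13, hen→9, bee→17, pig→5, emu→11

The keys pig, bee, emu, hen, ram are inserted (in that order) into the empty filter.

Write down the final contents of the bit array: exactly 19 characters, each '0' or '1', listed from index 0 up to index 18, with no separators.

Answer: 0011111011111101010

Derivation:
Start: bits=0000000000000000000
After insert 'pig': sets bits 2 5 8 -> bits=0010010010000000000
After insert 'bee': sets bits 4 10 17 -> bits=0010110010100000010
After insert 'emu': sets bits 9 11 -> bits=0010110011110000010
After insert 'hen': sets bits 3 9 15 -> bits=0011110011110001010
After insert 'ram': sets bits 6 12 13 -> bits=0011111011111101010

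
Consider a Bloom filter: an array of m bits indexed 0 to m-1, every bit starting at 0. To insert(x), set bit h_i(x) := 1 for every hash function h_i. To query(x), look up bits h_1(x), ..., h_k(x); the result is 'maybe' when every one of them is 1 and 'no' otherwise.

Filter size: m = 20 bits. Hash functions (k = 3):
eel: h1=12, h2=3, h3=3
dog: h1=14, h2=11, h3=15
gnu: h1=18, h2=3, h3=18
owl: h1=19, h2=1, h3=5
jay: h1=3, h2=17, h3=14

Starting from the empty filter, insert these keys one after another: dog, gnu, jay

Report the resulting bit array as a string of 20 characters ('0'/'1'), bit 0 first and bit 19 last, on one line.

Start: bits=00000000000000000000
After insert 'dog': sets bits 11 14 15 -> bits=00000000000100110000
After insert 'gnu': sets bits 3 18 -> bits=00010000000100110010
After insert 'jay': sets bits 3 14 17 -> bits=00010000000100110110

Answer: 00010000000100110110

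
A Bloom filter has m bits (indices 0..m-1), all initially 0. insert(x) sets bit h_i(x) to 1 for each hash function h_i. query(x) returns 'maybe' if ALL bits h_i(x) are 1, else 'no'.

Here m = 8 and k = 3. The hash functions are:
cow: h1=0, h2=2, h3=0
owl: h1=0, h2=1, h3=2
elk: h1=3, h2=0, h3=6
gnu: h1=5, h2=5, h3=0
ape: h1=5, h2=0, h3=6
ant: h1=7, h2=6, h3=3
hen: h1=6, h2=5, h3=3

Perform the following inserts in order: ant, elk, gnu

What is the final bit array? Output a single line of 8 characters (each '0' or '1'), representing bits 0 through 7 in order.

Start: bits=00000000
After insert 'ant': sets bits 3 6 7 -> bits=00010011
After insert 'elk': sets bits 0 3 6 -> bits=10010011
After insert 'gnu': sets bits 0 5 -> bits=10010111

Answer: 10010111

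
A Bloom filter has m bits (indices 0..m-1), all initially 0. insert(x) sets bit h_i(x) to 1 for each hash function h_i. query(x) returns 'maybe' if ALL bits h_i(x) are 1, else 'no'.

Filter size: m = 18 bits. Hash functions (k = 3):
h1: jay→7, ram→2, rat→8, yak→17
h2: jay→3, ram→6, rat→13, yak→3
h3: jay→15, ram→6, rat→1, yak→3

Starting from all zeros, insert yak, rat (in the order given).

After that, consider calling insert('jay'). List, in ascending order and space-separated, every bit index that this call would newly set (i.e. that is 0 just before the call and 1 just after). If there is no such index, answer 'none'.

Start: bits=000000000000000000
After insert 'yak': sets bits 3 17 -> bits=000100000000000001
After insert 'rat': sets bits 1 8 13 -> bits=010100001000010001
insert 'jay' would touch bits 3 7 15; currently bit3=1, bit7=0, bit15=0
Bits that are 0 among those (would change 0->1): 7 15

Answer: 7 15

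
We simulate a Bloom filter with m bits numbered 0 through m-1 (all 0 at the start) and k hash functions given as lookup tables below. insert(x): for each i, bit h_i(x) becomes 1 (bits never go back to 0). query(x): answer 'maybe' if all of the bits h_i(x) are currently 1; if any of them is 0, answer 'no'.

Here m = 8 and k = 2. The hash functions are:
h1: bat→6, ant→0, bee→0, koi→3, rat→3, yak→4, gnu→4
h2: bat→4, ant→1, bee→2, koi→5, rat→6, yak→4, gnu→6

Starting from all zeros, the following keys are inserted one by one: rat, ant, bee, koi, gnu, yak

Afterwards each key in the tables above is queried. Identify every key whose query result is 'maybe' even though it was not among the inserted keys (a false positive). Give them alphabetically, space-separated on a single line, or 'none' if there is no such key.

Answer: bat

Derivation:
Start: bits=00000000
After insert 'rat': sets bits 3 6 -> bits=00010010
After insert 'ant': sets bits 0 1 -> bits=11010010
After insert 'bee': sets bits 0 2 -> bits=11110010
After insert 'koi': sets bits 3 5 -> bits=11110110
After insert 'gnu': sets bits 4 6 -> bits=11111110
After insert 'yak': sets bits 4 -> bits=11111110
Not inserted: bat — query each against bits=11111110:
query bat: checks bit4=1, bit6=1 (all 1) -> maybe => FALSE POSITIVE
False positives (alphabetical): bat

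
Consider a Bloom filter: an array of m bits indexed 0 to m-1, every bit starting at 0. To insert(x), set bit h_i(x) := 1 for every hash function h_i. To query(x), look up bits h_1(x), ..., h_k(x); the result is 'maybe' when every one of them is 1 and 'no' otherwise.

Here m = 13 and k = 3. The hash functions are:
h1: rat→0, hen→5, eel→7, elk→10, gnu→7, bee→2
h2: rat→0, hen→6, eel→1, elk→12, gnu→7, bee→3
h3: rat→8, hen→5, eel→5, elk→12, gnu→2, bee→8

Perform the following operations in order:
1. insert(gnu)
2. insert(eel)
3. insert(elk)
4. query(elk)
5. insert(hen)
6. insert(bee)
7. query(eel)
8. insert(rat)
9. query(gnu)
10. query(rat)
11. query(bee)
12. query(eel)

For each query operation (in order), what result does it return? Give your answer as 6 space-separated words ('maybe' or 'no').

Start: bits=0000000000000
Op 1: insert gnu -> sets bits 2 7 -> bits=0010000100000
Op 2: insert eel -> sets bits 1 5 7 -> bits=0110010100000
Op 3: insert elk -> sets bits 10 12 -> bits=0110010100101
Op 4: query elk -> checks bit10=1, bit12=1 (all 1) -> maybe
Op 5: insert hen -> sets bits 5 6 -> bits=0110011100101
Op 6: insert bee -> sets bits 2 3 8 -> bits=0111011110101
Op 7: query eel -> checks bit1=1, bit5=1, bit7=1 (all 1) -> maybe
Op 8: insert rat -> sets bits 0 8 -> bits=1111011110101
Op 9: query gnu -> checks bit2=1, bit7=1 (all 1) -> maybe
Op 10: query rat -> checks bit0=1, bit8=1 (all 1) -> maybe
Op 11: query bee -> checks bit2=1, bit3=1, bit8=1 (all 1) -> maybe
Op 12: query eel -> checks bit1=1, bit5=1, bit7=1 (all 1) -> maybe
Query results in order: maybe maybe maybe maybe maybe maybe

Answer: maybe maybe maybe maybe maybe maybe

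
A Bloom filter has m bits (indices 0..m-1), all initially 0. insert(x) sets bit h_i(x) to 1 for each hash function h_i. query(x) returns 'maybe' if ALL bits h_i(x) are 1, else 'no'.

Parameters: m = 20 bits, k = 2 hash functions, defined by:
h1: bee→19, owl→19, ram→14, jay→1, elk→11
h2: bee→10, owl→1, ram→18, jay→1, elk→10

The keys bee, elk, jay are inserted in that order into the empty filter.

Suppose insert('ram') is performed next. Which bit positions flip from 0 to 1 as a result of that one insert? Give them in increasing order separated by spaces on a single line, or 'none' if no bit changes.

Start: bits=00000000000000000000
After insert 'bee': sets bits 10 19 -> bits=00000000001000000001
After insert 'elk': sets bits 10 11 -> bits=00000000001100000001
After insert 'jay': sets bits 1 -> bits=01000000001100000001
insert 'ram' would touch bits 14 18; currently bit14=0, bit18=0
Bits that are 0 among those (would change 0->1): 14 18

Answer: 14 18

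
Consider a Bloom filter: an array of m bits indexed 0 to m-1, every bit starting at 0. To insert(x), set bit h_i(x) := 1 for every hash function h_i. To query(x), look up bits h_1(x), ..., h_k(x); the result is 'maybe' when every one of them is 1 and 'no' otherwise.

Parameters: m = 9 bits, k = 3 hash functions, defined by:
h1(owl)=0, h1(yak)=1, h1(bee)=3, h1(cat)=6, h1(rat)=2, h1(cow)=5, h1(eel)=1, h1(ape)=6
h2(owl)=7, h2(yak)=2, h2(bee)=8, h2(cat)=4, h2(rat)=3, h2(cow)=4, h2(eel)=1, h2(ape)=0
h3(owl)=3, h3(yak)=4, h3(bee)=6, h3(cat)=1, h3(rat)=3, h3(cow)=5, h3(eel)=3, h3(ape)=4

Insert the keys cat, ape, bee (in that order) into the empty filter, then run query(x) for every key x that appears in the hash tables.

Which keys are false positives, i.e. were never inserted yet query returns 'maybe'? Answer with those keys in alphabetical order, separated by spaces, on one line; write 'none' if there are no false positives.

Answer: eel

Derivation:
Start: bits=000000000
After insert 'cat': sets bits 1 4 6 -> bits=010010100
After insert 'ape': sets bits 0 4 6 -> bits=110010100
After insert 'bee': sets bits 3 6 8 -> bits=110110101
Not inserted: cow eel owl rat yak — query each against bits=110110101:
query cow: checks bit4=1, bit5=0 (has a 0) -> no => not a false positive
query eel: checks bit1=1, bit3=1 (all 1) -> maybe => FALSE POSITIVE
query owl: checks bit0=1, bit3=1, bit7=0 (has a 0) -> no => not a false positive
query rat: checks bit2=0, bit3=1 (has a 0) -> no => not a false positive
query yak: checks bit1=1, bit2=0, bit4=1 (has a 0) -> no => not a false positive
False positives (alphabetical): eel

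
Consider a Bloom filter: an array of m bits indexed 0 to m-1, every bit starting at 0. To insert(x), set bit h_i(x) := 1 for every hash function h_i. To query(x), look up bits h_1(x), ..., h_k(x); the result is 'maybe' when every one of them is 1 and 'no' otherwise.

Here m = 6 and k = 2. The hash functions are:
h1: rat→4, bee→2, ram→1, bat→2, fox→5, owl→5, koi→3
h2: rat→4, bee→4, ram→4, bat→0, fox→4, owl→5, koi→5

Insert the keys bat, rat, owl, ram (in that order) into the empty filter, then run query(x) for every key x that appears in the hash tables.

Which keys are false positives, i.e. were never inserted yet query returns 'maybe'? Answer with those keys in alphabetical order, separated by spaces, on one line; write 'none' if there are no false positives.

Start: bits=000000
After insert 'bat': sets bits 0 2 -> bits=101000
After insert 'rat': sets bits 4 -> bits=101010
After insert 'owl': sets bits 5 -> bits=101011
After insert 'ram': sets bits 1 4 -> bits=111011
Not inserted: bee fox koi — query each against bits=111011:
query bee: checks bit2=1, bit4=1 (all 1) -> maybe => FALSE POSITIVE
query fox: checks bit4=1, bit5=1 (all 1) -> maybe => FALSE POSITIVE
query koi: checks bit3=0, bit5=1 (has a 0) -> no => not a false positive
False positives (alphabetical): bee fox

Answer: bee fox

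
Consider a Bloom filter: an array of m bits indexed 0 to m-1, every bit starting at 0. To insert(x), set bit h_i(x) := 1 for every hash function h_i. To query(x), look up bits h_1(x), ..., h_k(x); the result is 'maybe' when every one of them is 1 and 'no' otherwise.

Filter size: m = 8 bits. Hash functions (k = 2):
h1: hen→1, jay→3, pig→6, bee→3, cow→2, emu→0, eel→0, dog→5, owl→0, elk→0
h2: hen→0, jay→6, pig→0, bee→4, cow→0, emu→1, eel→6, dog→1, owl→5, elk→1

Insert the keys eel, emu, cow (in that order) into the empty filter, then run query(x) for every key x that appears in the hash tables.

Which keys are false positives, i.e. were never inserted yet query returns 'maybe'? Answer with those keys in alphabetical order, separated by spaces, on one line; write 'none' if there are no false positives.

Answer: elk hen pig

Derivation:
Start: bits=00000000
After insert 'eel': sets bits 0 6 -> bits=10000010
After insert 'emu': sets bits 0 1 -> bits=11000010
After insert 'cow': sets bits 0 2 -> bits=11100010
Not inserted: bee dog elk hen jay owl pig — query each against bits=11100010:
query bee: checks bit3=0, bit4=0 (has a 0) -> no => not a false positive
query dog: checks bit1=1, bit5=0 (has a 0) -> no => not a false positive
query elk: checks bit0=1, bit1=1 (all 1) -> maybe => FALSE POSITIVE
query hen: checks bit0=1, bit1=1 (all 1) -> maybe => FALSE POSITIVE
query jay: checks bit3=0, bit6=1 (has a 0) -> no => not a false positive
query owl: checks bit0=1, bit5=0 (has a 0) -> no => not a false positive
query pig: checks bit0=1, bit6=1 (all 1) -> maybe => FALSE POSITIVE
False positives (alphabetical): elk hen pig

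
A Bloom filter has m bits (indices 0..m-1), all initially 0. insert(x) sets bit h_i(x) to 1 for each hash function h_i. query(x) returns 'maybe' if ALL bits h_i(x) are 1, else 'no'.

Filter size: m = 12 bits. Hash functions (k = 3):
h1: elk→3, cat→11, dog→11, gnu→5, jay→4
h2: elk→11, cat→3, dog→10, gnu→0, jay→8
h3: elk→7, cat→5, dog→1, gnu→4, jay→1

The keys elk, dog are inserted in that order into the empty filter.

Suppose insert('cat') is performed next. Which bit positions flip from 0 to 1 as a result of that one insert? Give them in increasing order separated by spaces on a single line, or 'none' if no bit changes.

Start: bits=000000000000
After insert 'elk': sets bits 3 7 11 -> bits=000100010001
After insert 'dog': sets bits 1 10 11 -> bits=010100010011
insert 'cat' would touch bits 3 5 11; currently bit3=1, bit5=0, bit11=1
Bits that are 0 among those (would change 0->1): 5

Answer: 5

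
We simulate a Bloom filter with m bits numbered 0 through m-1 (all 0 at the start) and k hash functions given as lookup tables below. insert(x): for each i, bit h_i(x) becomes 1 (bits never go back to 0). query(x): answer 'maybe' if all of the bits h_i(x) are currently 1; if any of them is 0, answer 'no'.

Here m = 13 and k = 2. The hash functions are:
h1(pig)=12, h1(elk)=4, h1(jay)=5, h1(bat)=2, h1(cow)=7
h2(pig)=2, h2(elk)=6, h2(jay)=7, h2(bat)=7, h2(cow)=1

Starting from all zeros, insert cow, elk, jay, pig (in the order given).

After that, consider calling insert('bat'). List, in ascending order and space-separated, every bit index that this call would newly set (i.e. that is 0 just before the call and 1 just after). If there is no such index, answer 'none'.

Answer: none

Derivation:
Start: bits=0000000000000
After insert 'cow': sets bits 1 7 -> bits=0100000100000
After insert 'elk': sets bits 4 6 -> bits=0100101100000
After insert 'jay': sets bits 5 7 -> bits=0100111100000
After insert 'pig': sets bits 2 12 -> bits=0110111100001
insert 'bat' would touch bits 2 7; currently bit2=1, bit7=1
Bits that are 0 among those (would change 0->1): none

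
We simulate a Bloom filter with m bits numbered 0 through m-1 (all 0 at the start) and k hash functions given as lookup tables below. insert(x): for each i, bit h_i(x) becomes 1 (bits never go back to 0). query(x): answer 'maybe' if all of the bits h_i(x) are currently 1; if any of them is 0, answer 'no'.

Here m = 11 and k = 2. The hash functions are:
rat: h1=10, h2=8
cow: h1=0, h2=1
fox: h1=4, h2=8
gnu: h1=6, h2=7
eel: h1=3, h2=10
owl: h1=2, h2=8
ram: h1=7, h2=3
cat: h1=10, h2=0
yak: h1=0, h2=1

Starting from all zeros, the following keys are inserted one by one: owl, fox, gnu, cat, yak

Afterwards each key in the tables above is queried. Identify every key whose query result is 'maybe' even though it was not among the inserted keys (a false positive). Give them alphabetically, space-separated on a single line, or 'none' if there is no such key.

Answer: cow rat

Derivation:
Start: bits=00000000000
After insert 'owl': sets bits 2 8 -> bits=00100000100
After insert 'fox': sets bits 4 8 -> bits=00101000100
After insert 'gnu': sets bits 6 7 -> bits=00101011100
After insert 'cat': sets bits 0 10 -> bits=10101011101
After insert 'yak': sets bits 0 1 -> bits=11101011101
Not inserted: cow eel ram rat — query each against bits=11101011101:
query cow: checks bit0=1, bit1=1 (all 1) -> maybe => FALSE POSITIVE
query eel: checks bit3=0, bit10=1 (has a 0) -> no => not a false positive
query ram: checks bit3=0, bit7=1 (has a 0) -> no => not a false positive
query rat: checks bit8=1, bit10=1 (all 1) -> maybe => FALSE POSITIVE
False positives (alphabetical): cow rat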